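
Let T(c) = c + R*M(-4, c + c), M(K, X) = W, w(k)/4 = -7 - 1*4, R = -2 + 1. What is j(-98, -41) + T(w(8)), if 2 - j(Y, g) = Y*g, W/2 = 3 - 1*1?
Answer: -4064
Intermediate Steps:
R = -1
W = 4 (W = 2*(3 - 1*1) = 2*(3 - 1) = 2*2 = 4)
w(k) = -44 (w(k) = 4*(-7 - 1*4) = 4*(-7 - 4) = 4*(-11) = -44)
M(K, X) = 4
T(c) = -4 + c (T(c) = c - 1*4 = c - 4 = -4 + c)
j(Y, g) = 2 - Y*g
j(-98, -41) + T(w(8)) = (2 - 1*(-98)*(-41)) + (-4 - 44) = (2 - 4018) - 48 = -4016 - 48 = -4064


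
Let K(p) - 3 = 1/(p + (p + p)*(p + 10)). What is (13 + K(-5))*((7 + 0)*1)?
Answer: 6153/55 ≈ 111.87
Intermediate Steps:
K(p) = 3 + 1/(p + 2*p*(10 + p)) (K(p) = 3 + 1/(p + (p + p)*(p + 10)) = 3 + 1/(p + (2*p)*(10 + p)) = 3 + 1/(p + 2*p*(10 + p)))
(13 + K(-5))*((7 + 0)*1) = (13 + (1 + 6*(-5)² + 63*(-5))/((-5)*(21 + 2*(-5))))*((7 + 0)*1) = (13 - (1 + 6*25 - 315)/(5*(21 - 10)))*(7*1) = (13 - ⅕*(1 + 150 - 315)/11)*7 = (13 - ⅕*1/11*(-164))*7 = (13 + 164/55)*7 = (879/55)*7 = 6153/55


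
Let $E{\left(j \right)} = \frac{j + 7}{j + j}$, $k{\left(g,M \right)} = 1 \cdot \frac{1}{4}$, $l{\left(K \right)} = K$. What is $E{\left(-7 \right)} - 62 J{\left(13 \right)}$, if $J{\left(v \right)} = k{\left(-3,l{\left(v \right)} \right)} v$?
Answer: $- \frac{403}{2} \approx -201.5$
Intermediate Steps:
$k{\left(g,M \right)} = \frac{1}{4}$ ($k{\left(g,M \right)} = 1 \cdot \frac{1}{4} = \frac{1}{4}$)
$J{\left(v \right)} = \frac{v}{4}$
$E{\left(j \right)} = \frac{7 + j}{2 j}$
$E{\left(-7 \right)} - 62 J{\left(13 \right)} = \frac{7 - 7}{2 \left(-7\right)} - 62 \cdot \frac{1}{4} \cdot 13 = \frac{1}{2} \left(- \frac{1}{7}\right) 0 - \frac{403}{2} = 0 - \frac{403}{2} = - \frac{403}{2}$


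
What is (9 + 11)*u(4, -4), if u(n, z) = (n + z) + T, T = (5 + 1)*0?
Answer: 0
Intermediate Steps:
T = 0 (T = 6*0 = 0)
u(n, z) = n + z (u(n, z) = (n + z) + 0 = n + z)
(9 + 11)*u(4, -4) = (9 + 11)*(4 - 4) = 20*0 = 0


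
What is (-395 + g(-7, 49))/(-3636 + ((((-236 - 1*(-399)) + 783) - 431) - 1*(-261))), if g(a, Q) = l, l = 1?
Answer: 197/1430 ≈ 0.13776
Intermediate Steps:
g(a, Q) = 1
(-395 + g(-7, 49))/(-3636 + ((((-236 - 1*(-399)) + 783) - 431) - 1*(-261))) = (-395 + 1)/(-3636 + ((((-236 - 1*(-399)) + 783) - 431) - 1*(-261))) = -394/(-3636 + ((((-236 + 399) + 783) - 431) + 261)) = -394/(-3636 + (((163 + 783) - 431) + 261)) = -394/(-3636 + ((946 - 431) + 261)) = -394/(-3636 + (515 + 261)) = -394/(-3636 + 776) = -394/(-2860) = -394*(-1/2860) = 197/1430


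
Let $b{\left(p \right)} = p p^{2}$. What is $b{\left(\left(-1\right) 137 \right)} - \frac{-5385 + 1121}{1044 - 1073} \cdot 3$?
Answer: $- \frac{74582029}{29} \approx -2.5718 \cdot 10^{6}$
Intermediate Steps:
$b{\left(p \right)} = p^{3}$
$b{\left(\left(-1\right) 137 \right)} - \frac{-5385 + 1121}{1044 - 1073} \cdot 3 = \left(\left(-1\right) 137\right)^{3} - \frac{-5385 + 1121}{1044 - 1073} \cdot 3 = \left(-137\right)^{3} - - \frac{4264}{-29} \cdot 3 = -2571353 - \left(-4264\right) \left(- \frac{1}{29}\right) 3 = -2571353 - \frac{4264}{29} \cdot 3 = -2571353 - \frac{12792}{29} = - \frac{74582029}{29}$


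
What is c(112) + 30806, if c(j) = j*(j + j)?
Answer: 55894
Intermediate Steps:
c(j) = 2*j**2 (c(j) = j*(2*j) = 2*j**2)
c(112) + 30806 = 2*112**2 + 30806 = 2*12544 + 30806 = 25088 + 30806 = 55894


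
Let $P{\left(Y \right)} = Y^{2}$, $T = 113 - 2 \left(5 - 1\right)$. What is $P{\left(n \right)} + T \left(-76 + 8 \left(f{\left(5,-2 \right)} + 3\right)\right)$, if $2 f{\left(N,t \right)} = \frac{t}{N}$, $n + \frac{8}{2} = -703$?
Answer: $494221$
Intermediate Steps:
$n = -707$ ($n = -4 - 703 = -707$)
$f{\left(N,t \right)} = \frac{t}{2 N}$ ($f{\left(N,t \right)} = \frac{t \frac{1}{N}}{2} = \frac{t}{2 N}$)
$T = 105$ ($T = 113 - 8 = 105$)
$P{\left(n \right)} + T \left(-76 + 8 \left(f{\left(5,-2 \right)} + 3\right)\right) = \left(-707\right)^{2} + 105 \left(-76 + 8 \left(\frac{1}{2} \left(-2\right) \frac{1}{5} + 3\right)\right) = 499849 + 105 \left(-76 + 8 \left(\frac{1}{2} \left(-2\right) \frac{1}{5} + 3\right)\right) = 499849 + 105 \left(-76 + 8 \left(- \frac{1}{5} + 3\right)\right) = 499849 + 105 \left(-76 + 8 \cdot \frac{14}{5}\right) = 499849 + 105 \left(-76 + \frac{112}{5}\right) = 499849 + 105 \left(- \frac{268}{5}\right) = 499849 - 5628 = 494221$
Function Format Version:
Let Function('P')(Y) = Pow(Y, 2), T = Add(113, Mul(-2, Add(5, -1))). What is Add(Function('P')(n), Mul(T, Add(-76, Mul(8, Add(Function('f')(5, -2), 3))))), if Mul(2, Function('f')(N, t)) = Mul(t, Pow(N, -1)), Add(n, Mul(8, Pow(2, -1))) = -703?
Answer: 494221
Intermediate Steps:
n = -707 (n = Add(-4, -703) = -707)
Function('f')(N, t) = Mul(Rational(1, 2), t, Pow(N, -1)) (Function('f')(N, t) = Mul(Rational(1, 2), Mul(t, Pow(N, -1))) = Mul(Rational(1, 2), t, Pow(N, -1)))
T = 105 (T = Add(113, Mul(-2, 4)) = Add(113, -8) = 105)
Add(Function('P')(n), Mul(T, Add(-76, Mul(8, Add(Function('f')(5, -2), 3))))) = Add(Pow(-707, 2), Mul(105, Add(-76, Mul(8, Add(Mul(Rational(1, 2), -2, Pow(5, -1)), 3))))) = Add(499849, Mul(105, Add(-76, Mul(8, Add(Mul(Rational(1, 2), -2, Rational(1, 5)), 3))))) = Add(499849, Mul(105, Add(-76, Mul(8, Add(Rational(-1, 5), 3))))) = Add(499849, Mul(105, Add(-76, Mul(8, Rational(14, 5))))) = Add(499849, Mul(105, Add(-76, Rational(112, 5)))) = Add(499849, Mul(105, Rational(-268, 5))) = Add(499849, -5628) = 494221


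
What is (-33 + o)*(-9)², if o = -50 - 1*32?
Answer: -9315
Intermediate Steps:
o = -82 (o = -50 - 32 = -82)
(-33 + o)*(-9)² = (-33 - 82)*(-9)² = -115*81 = -9315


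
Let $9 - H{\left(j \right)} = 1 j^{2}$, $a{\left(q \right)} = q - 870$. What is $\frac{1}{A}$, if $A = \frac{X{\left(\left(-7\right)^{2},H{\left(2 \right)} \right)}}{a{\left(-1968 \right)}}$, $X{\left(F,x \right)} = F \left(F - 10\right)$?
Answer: $- \frac{946}{637} \approx -1.4851$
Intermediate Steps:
$a{\left(q \right)} = -870 + q$
$H{\left(j \right)} = 9 - j^{2}$ ($H{\left(j \right)} = 9 - 1 j^{2} = 9 - j^{2}$)
$X{\left(F,x \right)} = F \left(-10 + F\right)$
$A = - \frac{637}{946}$ ($A = \frac{\left(-7\right)^{2} \left(-10 + \left(-7\right)^{2}\right)}{-870 - 1968} = \frac{49 \left(-10 + 49\right)}{-2838} = 49 \cdot 39 \left(- \frac{1}{2838}\right) = 1911 \left(- \frac{1}{2838}\right) = - \frac{637}{946} \approx -0.67336$)
$\frac{1}{A} = \frac{1}{- \frac{637}{946}} = - \frac{946}{637}$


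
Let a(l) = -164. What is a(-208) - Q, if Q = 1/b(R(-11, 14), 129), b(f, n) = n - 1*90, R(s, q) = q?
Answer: -6397/39 ≈ -164.03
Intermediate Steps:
b(f, n) = -90 + n (b(f, n) = n - 90 = -90 + n)
Q = 1/39 (Q = 1/(-90 + 129) = 1/39 ≈ 0.025641)
a(-208) - Q = -164 - 1*1/39 = -164 - 1/39 = -6397/39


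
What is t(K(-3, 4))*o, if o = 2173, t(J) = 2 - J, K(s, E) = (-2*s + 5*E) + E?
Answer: -60844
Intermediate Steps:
K(s, E) = -2*s + 6*E
t(K(-3, 4))*o = (2 - (-2*(-3) + 6*4))*2173 = (2 - (6 + 24))*2173 = (2 - 1*30)*2173 = (2 - 30)*2173 = -28*2173 = -60844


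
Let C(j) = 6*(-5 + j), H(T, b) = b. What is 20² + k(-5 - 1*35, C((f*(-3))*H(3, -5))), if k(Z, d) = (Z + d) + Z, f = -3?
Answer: 20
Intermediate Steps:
C(j) = -30 + 6*j
k(Z, d) = d + 2*Z
20² + k(-5 - 1*35, C((f*(-3))*H(3, -5))) = 20² + ((-30 + 6*(-3*(-3)*(-5))) + 2*(-5 - 1*35)) = 400 + ((-30 + 6*(9*(-5))) + 2*(-5 - 35)) = 400 + ((-30 + 6*(-45)) + 2*(-40)) = 400 + ((-30 - 270) - 80) = 400 + (-300 - 80) = 400 - 380 = 20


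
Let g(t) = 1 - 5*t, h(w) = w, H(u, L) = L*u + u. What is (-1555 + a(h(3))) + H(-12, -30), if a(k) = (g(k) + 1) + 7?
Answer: -1213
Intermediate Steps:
H(u, L) = u + L*u
a(k) = 9 - 5*k (a(k) = ((1 - 5*k) + 1) + 7 = (2 - 5*k) + 7 = 9 - 5*k)
(-1555 + a(h(3))) + H(-12, -30) = (-1555 + (9 - 5*3)) - 12*(1 - 30) = (-1555 + (9 - 15)) - 12*(-29) = (-1555 - 6) + 348 = -1561 + 348 = -1213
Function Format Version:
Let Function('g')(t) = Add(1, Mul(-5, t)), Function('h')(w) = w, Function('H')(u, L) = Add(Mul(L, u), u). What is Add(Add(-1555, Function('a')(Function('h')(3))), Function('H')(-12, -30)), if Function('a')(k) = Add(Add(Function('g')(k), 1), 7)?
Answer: -1213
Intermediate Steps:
Function('H')(u, L) = Add(u, Mul(L, u))
Function('a')(k) = Add(9, Mul(-5, k)) (Function('a')(k) = Add(Add(Add(1, Mul(-5, k)), 1), 7) = Add(Add(2, Mul(-5, k)), 7) = Add(9, Mul(-5, k)))
Add(Add(-1555, Function('a')(Function('h')(3))), Function('H')(-12, -30)) = Add(Add(-1555, Add(9, Mul(-5, 3))), Mul(-12, Add(1, -30))) = Add(Add(-1555, Add(9, -15)), Mul(-12, -29)) = Add(Add(-1555, -6), 348) = Add(-1561, 348) = -1213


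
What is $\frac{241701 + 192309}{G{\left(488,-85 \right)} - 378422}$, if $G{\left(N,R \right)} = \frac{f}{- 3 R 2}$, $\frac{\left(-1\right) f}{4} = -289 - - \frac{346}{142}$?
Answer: $- \frac{436541725}{380627201} \approx -1.1469$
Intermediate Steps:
$f = \frac{81384}{71}$ ($f = - 4 \left(-289 - - \frac{346}{142}\right) = - 4 \left(-289 - \left(-346\right) \frac{1}{142}\right) = - 4 \left(-289 - - \frac{173}{71}\right) = - 4 \left(-289 + \frac{173}{71}\right) = \left(-4\right) \left(- \frac{20346}{71}\right) = \frac{81384}{71} \approx 1146.3$)
$G{\left(N,R \right)} = - \frac{13564}{71 R}$ ($G{\left(N,R \right)} = \frac{81384}{71 - 3 R 2} = \frac{81384}{71 \left(- 6 R\right)} = \frac{81384 \left(- \frac{1}{6 R}\right)}{71} = - \frac{13564}{71 R}$)
$\frac{241701 + 192309}{G{\left(488,-85 \right)} - 378422} = \frac{241701 + 192309}{- \frac{13564}{71 \left(-85\right)} - 378422} = \frac{434010}{\left(- \frac{13564}{71}\right) \left(- \frac{1}{85}\right) - 378422} = \frac{434010}{\frac{13564}{6035} - 378422} = \frac{434010}{- \frac{2283763206}{6035}} = 434010 \left(- \frac{6035}{2283763206}\right) = - \frac{436541725}{380627201}$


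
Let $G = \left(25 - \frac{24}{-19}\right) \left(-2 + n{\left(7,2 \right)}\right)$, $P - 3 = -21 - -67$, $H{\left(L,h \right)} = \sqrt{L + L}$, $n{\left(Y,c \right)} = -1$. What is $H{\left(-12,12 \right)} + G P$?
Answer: $- \frac{73353}{19} + 2 i \sqrt{6} \approx -3860.7 + 4.899 i$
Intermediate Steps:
$H{\left(L,h \right)} = \sqrt{2} \sqrt{L}$ ($H{\left(L,h \right)} = \sqrt{2 L} = \sqrt{2} \sqrt{L}$)
$P = 49$ ($P = 3 - -46 = 3 + \left(-21 + 67\right) = 3 + 46 = 49$)
$G = - \frac{1497}{19}$ ($G = \left(25 - \frac{24}{-19}\right) \left(-2 - 1\right) = \left(25 - - \frac{24}{19}\right) \left(-3\right) = \left(25 + \frac{24}{19}\right) \left(-3\right) = \frac{499}{19} \left(-3\right) = - \frac{1497}{19} \approx -78.789$)
$H{\left(-12,12 \right)} + G P = \sqrt{2} \sqrt{-12} - \frac{73353}{19} = \sqrt{2} \cdot 2 i \sqrt{3} - \frac{73353}{19} = 2 i \sqrt{6} - \frac{73353}{19} = - \frac{73353}{19} + 2 i \sqrt{6}$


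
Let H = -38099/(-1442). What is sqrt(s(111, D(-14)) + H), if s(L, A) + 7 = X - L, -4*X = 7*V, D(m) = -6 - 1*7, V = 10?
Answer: I*sqrt(56703766)/721 ≈ 10.444*I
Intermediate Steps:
D(m) = -13 (D(m) = -6 - 7 = -13)
H = 38099/1442 (H = -38099*(-1/1442) = 38099/1442 ≈ 26.421)
X = -35/2 (X = -7*10/4 = -1/4*70 = -35/2 ≈ -17.500)
s(L, A) = -49/2 - L (s(L, A) = -7 + (-35/2 - L) = -49/2 - L)
sqrt(s(111, D(-14)) + H) = sqrt((-49/2 - 1*111) + 38099/1442) = sqrt((-49/2 - 111) + 38099/1442) = sqrt(-271/2 + 38099/1442) = sqrt(-78646/721) = I*sqrt(56703766)/721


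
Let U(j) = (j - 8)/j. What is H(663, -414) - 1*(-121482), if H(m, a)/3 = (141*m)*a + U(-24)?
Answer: -115984400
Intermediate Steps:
U(j) = (-8 + j)/j
H(m, a) = 4 + 423*a*m (H(m, a) = 3*((141*m)*a + (-8 - 24)/(-24)) = 3*(141*a*m - 1/24*(-32)) = 3*(141*a*m + 4/3) = 3*(4/3 + 141*a*m) = 4 + 423*a*m)
H(663, -414) - 1*(-121482) = (4 + 423*(-414)*663) - 1*(-121482) = (4 - 116105886) + 121482 = -116105882 + 121482 = -115984400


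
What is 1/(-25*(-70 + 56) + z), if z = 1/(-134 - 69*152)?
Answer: 10622/3717699 ≈ 0.0028571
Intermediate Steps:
z = -1/10622 (z = 1/(-134 - 10488) = 1/(-10622) = -1/10622 ≈ -9.4144e-5)
1/(-25*(-70 + 56) + z) = 1/(-25*(-70 + 56) - 1/10622) = 1/(-25*(-14) - 1/10622) = 1/(350 - 1/10622) = 1/(3717699/10622) = 10622/3717699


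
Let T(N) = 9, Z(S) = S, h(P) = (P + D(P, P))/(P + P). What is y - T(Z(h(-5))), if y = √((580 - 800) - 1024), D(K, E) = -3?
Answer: -9 + 2*I*√311 ≈ -9.0 + 35.27*I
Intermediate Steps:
h(P) = (-3 + P)/(2*P) (h(P) = (P - 3)/(P + P) = (-3 + P)/((2*P)) = (-3 + P)*(1/(2*P)) = (-3 + P)/(2*P))
y = 2*I*√311 (y = √(-220 - 1024) = √(-1244) = 2*I*√311 ≈ 35.27*I)
y - T(Z(h(-5))) = 2*I*√311 - 1*9 = 2*I*√311 - 9 = -9 + 2*I*√311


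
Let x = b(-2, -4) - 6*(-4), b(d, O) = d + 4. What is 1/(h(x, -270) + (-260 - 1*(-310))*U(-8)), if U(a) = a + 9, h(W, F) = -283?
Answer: -1/233 ≈ -0.0042918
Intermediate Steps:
b(d, O) = 4 + d
x = 26 (x = (4 - 2) - 6*(-4) = 2 + 24 = 26)
U(a) = 9 + a
1/(h(x, -270) + (-260 - 1*(-310))*U(-8)) = 1/(-283 + (-260 - 1*(-310))*(9 - 8)) = 1/(-283 + (-260 + 310)*1) = 1/(-283 + 50*1) = 1/(-283 + 50) = 1/(-233) = -1/233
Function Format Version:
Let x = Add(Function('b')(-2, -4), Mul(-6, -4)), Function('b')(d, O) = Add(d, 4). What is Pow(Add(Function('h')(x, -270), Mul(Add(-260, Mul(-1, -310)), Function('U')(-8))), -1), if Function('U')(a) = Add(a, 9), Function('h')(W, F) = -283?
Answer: Rational(-1, 233) ≈ -0.0042918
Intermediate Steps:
Function('b')(d, O) = Add(4, d)
x = 26 (x = Add(Add(4, -2), Mul(-6, -4)) = Add(2, 24) = 26)
Function('U')(a) = Add(9, a)
Pow(Add(Function('h')(x, -270), Mul(Add(-260, Mul(-1, -310)), Function('U')(-8))), -1) = Pow(Add(-283, Mul(Add(-260, Mul(-1, -310)), Add(9, -8))), -1) = Pow(Add(-283, Mul(Add(-260, 310), 1)), -1) = Pow(Add(-283, Mul(50, 1)), -1) = Pow(Add(-283, 50), -1) = Pow(-233, -1) = Rational(-1, 233)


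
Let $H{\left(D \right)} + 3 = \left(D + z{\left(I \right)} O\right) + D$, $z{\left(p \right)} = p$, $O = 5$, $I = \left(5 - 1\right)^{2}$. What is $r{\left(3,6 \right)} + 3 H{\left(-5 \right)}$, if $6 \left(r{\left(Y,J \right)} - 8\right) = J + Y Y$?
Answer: $\frac{423}{2} \approx 211.5$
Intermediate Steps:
$I = 16$ ($I = 4^{2} = 16$)
$H{\left(D \right)} = 77 + 2 D$ ($H{\left(D \right)} = -3 + \left(\left(D + 16 \cdot 5\right) + D\right) = -3 + \left(\left(D + 80\right) + D\right) = -3 + \left(\left(80 + D\right) + D\right) = -3 + \left(80 + 2 D\right) = 77 + 2 D$)
$r{\left(Y,J \right)} = 8 + \frac{J}{6} + \frac{Y^{2}}{6}$ ($r{\left(Y,J \right)} = 8 + \frac{J + Y Y}{6} = 8 + \frac{J + Y^{2}}{6} = 8 + \left(\frac{J}{6} + \frac{Y^{2}}{6}\right) = 8 + \frac{J}{6} + \frac{Y^{2}}{6}$)
$r{\left(3,6 \right)} + 3 H{\left(-5 \right)} = \left(8 + \frac{1}{6} \cdot 6 + \frac{3^{2}}{6}\right) + 3 \left(77 + 2 \left(-5\right)\right) = \left(8 + 1 + \frac{1}{6} \cdot 9\right) + 3 \left(77 - 10\right) = \left(8 + 1 + \frac{3}{2}\right) + 3 \cdot 67 = \frac{21}{2} + 201 = \frac{423}{2}$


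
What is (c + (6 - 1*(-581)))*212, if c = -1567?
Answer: -207760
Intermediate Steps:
(c + (6 - 1*(-581)))*212 = (-1567 + (6 - 1*(-581)))*212 = (-1567 + (6 + 581))*212 = (-1567 + 587)*212 = -980*212 = -207760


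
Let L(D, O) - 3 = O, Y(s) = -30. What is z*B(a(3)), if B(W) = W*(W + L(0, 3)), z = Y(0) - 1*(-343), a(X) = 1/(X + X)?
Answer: 11581/36 ≈ 321.69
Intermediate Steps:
a(X) = 1/(2*X)
L(D, O) = 3 + O
z = 313 (z = -30 - 1*(-343) = -30 + 343 = 313)
B(W) = W*(6 + W) (B(W) = W*(W + (3 + 3)) = W*(W + 6) = W*(6 + W))
z*B(a(3)) = 313*(((1/2)/3)*(6 + (1/2)/3)) = 313*(((1/2)*(1/3))*(6 + (1/2)*(1/3))) = 313*((6 + 1/6)/6) = 313*((1/6)*(37/6)) = 313*(37/36) = 11581/36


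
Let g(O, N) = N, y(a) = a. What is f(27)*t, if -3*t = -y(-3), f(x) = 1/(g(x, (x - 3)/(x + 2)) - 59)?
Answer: 29/1687 ≈ 0.017190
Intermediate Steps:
f(x) = 1/(-59 + (-3 + x)/(2 + x)) (f(x) = 1/((x - 3)/(x + 2) - 59) = 1/((-3 + x)/(2 + x) - 59) = 1/(-59 + (-3 + x)/(2 + x)))
t = -1 (t = -(-1)*(-3)/3 = -⅓*3 = -1)
f(27)*t = ((2 + 27)/(-121 - 58*27))*(-1) = (29/(-121 - 1566))*(-1) = (29/(-1687))*(-1) = -1/1687*29*(-1) = -29/1687*(-1) = 29/1687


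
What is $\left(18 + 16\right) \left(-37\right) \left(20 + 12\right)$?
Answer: $-40256$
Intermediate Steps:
$\left(18 + 16\right) \left(-37\right) \left(20 + 12\right) = 34 \left(-37\right) 32 = \left(-1258\right) 32 = -40256$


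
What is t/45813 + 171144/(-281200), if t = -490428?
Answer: -6072873903/536775650 ≈ -11.314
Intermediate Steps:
t/45813 + 171144/(-281200) = -490428/45813 + 171144/(-281200) = -490428*1/45813 + 171144*(-1/281200) = -163476/15271 - 21393/35150 = -6072873903/536775650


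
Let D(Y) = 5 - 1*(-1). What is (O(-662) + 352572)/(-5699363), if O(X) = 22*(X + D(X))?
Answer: -338140/5699363 ≈ -0.059329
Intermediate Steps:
D(Y) = 6 (D(Y) = 5 + 1 = 6)
O(X) = 132 + 22*X (O(X) = 22*(X + 6) = 22*(6 + X) = 132 + 22*X)
(O(-662) + 352572)/(-5699363) = ((132 + 22*(-662)) + 352572)/(-5699363) = ((132 - 14564) + 352572)*(-1/5699363) = (-14432 + 352572)*(-1/5699363) = 338140*(-1/5699363) = -338140/5699363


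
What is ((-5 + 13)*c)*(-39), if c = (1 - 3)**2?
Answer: -1248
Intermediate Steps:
c = 4 (c = (-2)**2 = 4)
((-5 + 13)*c)*(-39) = ((-5 + 13)*4)*(-39) = (8*4)*(-39) = 32*(-39) = -1248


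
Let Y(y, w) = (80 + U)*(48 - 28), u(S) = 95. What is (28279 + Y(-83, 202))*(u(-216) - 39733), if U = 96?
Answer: -1260448762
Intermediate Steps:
Y(y, w) = 3520 (Y(y, w) = (80 + 96)*(48 - 28) = 176*20 = 3520)
(28279 + Y(-83, 202))*(u(-216) - 39733) = (28279 + 3520)*(95 - 39733) = 31799*(-39638) = -1260448762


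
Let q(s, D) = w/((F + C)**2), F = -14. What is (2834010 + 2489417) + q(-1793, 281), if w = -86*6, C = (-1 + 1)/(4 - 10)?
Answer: 260847794/49 ≈ 5.3234e+6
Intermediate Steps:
C = 0 (C = 0/(-6) = 0*(-1/6) = 0)
w = -516
q(s, D) = -129/49 (q(s, D) = -516/(-14 + 0)**2 = -516/((-14)**2) = -516/196 = -516*1/196 = -129/49)
(2834010 + 2489417) + q(-1793, 281) = (2834010 + 2489417) - 129/49 = 5323427 - 129/49 = 260847794/49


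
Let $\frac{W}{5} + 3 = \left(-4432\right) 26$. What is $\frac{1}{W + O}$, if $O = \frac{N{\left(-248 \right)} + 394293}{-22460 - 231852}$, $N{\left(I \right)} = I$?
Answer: $- \frac{254312}{146528610645} \approx -1.7356 \cdot 10^{-6}$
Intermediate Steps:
$W = -576175$ ($W = -15 + 5 \left(\left(-4432\right) 26\right) = -15 + 5 \left(-115232\right) = -15 - 576160 = -576175$)
$O = - \frac{394045}{254312}$ ($O = \frac{-248 + 394293}{-22460 - 231852} = \frac{394045}{-254312} = 394045 \left(- \frac{1}{254312}\right) = - \frac{394045}{254312} \approx -1.5495$)
$\frac{1}{W + O} = \frac{1}{-576175 - \frac{394045}{254312}} = \frac{1}{- \frac{146528610645}{254312}} = - \frac{254312}{146528610645}$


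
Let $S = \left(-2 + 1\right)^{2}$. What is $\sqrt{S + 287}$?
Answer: $12 \sqrt{2} \approx 16.971$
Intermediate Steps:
$S = 1$ ($S = \left(-1\right)^{2} = 1$)
$\sqrt{S + 287} = \sqrt{1 + 287} = \sqrt{288} = 12 \sqrt{2}$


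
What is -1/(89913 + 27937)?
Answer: -1/117850 ≈ -8.4854e-6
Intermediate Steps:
-1/(89913 + 27937) = -1/117850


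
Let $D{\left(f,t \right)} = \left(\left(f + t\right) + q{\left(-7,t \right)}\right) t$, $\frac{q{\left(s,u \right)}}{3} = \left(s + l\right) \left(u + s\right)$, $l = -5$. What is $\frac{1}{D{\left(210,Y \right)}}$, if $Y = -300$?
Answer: $- \frac{1}{3288600} \approx -3.0408 \cdot 10^{-7}$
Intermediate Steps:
$q{\left(s,u \right)} = 3 \left(-5 + s\right) \left(s + u\right)$ ($q{\left(s,u \right)} = 3 \left(s - 5\right) \left(u + s\right) = 3 \left(-5 + s\right) \left(s + u\right)$)
$D{\left(f,t \right)} = t \left(252 + f - 35 t\right)$ ($D{\left(f,t \right)} = \left(\left(f + t\right) + \left(\left(-15\right) \left(-7\right) - 15 t + 3 \left(-7\right)^{2} + 3 \left(-7\right) t\right)\right) t = \left(\left(f + t\right) + \left(105 - 15 t + 3 \cdot 49 - 21 t\right)\right) t = \left(\left(f + t\right) + \left(105 - 15 t + 147 - 21 t\right)\right) t = \left(\left(f + t\right) - \left(-252 + 36 t\right)\right) t = \left(252 + f - 35 t\right) t = t \left(252 + f - 35 t\right)$)
$\frac{1}{D{\left(210,Y \right)}} = \frac{1}{\left(-300\right) \left(252 + 210 - -10500\right)} = \frac{1}{\left(-300\right) \left(252 + 210 + 10500\right)} = \frac{1}{\left(-300\right) 10962} = \frac{1}{-3288600} = - \frac{1}{3288600}$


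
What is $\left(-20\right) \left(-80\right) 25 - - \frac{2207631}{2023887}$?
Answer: $\frac{26985895877}{674629} \approx 40001.0$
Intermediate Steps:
$\left(-20\right) \left(-80\right) 25 - - \frac{2207631}{2023887} = 1600 \cdot 25 - \left(-2207631\right) \frac{1}{2023887} = 40000 - - \frac{735877}{674629} = 40000 + \frac{735877}{674629} = \frac{26985895877}{674629}$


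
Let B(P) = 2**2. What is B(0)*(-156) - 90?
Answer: -714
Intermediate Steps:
B(P) = 4
B(0)*(-156) - 90 = 4*(-156) - 90 = -624 - 90 = -714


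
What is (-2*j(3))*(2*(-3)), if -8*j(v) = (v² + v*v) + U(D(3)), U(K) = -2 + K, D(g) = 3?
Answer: -57/2 ≈ -28.500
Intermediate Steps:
j(v) = -⅛ - v²/4 (j(v) = -((v² + v*v) + (-2 + 3))/8 = -((v² + v²) + 1)/8 = -(2*v² + 1)/8 = -(1 + 2*v²)/8 = -⅛ - v²/4)
(-2*j(3))*(2*(-3)) = (-2*(-⅛ - ¼*3²))*(2*(-3)) = -2*(-⅛ - ¼*9)*(-6) = -2*(-⅛ - 9/4)*(-6) = -2*(-19/8)*(-6) = (19/4)*(-6) = -57/2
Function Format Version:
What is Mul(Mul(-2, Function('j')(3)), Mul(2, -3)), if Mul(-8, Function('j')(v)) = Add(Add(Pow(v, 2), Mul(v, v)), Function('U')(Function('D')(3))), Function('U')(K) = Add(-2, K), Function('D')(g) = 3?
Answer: Rational(-57, 2) ≈ -28.500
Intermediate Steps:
Function('j')(v) = Add(Rational(-1, 8), Mul(Rational(-1, 4), Pow(v, 2))) (Function('j')(v) = Mul(Rational(-1, 8), Add(Add(Pow(v, 2), Mul(v, v)), Add(-2, 3))) = Mul(Rational(-1, 8), Add(Add(Pow(v, 2), Pow(v, 2)), 1)) = Mul(Rational(-1, 8), Add(Mul(2, Pow(v, 2)), 1)) = Mul(Rational(-1, 8), Add(1, Mul(2, Pow(v, 2)))) = Add(Rational(-1, 8), Mul(Rational(-1, 4), Pow(v, 2))))
Mul(Mul(-2, Function('j')(3)), Mul(2, -3)) = Mul(Mul(-2, Add(Rational(-1, 8), Mul(Rational(-1, 4), Pow(3, 2)))), Mul(2, -3)) = Mul(Mul(-2, Add(Rational(-1, 8), Mul(Rational(-1, 4), 9))), -6) = Mul(Mul(-2, Add(Rational(-1, 8), Rational(-9, 4))), -6) = Mul(Mul(-2, Rational(-19, 8)), -6) = Mul(Rational(19, 4), -6) = Rational(-57, 2)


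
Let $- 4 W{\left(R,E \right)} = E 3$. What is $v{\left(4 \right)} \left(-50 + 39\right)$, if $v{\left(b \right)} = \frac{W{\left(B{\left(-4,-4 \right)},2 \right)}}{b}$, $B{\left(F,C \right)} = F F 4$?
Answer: $\frac{33}{8} \approx 4.125$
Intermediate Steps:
$B{\left(F,C \right)} = 4 F^{2}$ ($B{\left(F,C \right)} = F^{2} \cdot 4 = 4 F^{2}$)
$W{\left(R,E \right)} = - \frac{3 E}{4}$ ($W{\left(R,E \right)} = - \frac{E 3}{4} = - \frac{3 E}{4}$)
$v{\left(b \right)} = - \frac{3}{2 b}$ ($v{\left(b \right)} = \frac{\left(- \frac{3}{4}\right) 2}{b} = - \frac{3}{2 b}$)
$v{\left(4 \right)} \left(-50 + 39\right) = - \frac{3}{2 \cdot 4} \left(-50 + 39\right) = \left(- \frac{3}{2}\right) \frac{1}{4} \left(-11\right) = \left(- \frac{3}{8}\right) \left(-11\right) = \frac{33}{8}$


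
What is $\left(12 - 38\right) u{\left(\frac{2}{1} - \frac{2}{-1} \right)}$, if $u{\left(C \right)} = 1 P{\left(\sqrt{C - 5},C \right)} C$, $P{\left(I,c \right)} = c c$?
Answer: $-1664$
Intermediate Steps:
$P{\left(I,c \right)} = c^{2}$
$u{\left(C \right)} = C^{3}$ ($u{\left(C \right)} = 1 C^{2} C = C^{2} C = C^{3}$)
$\left(12 - 38\right) u{\left(\frac{2}{1} - \frac{2}{-1} \right)} = \left(12 - 38\right) \left(\frac{2}{1} - \frac{2}{-1}\right)^{3} = - 26 \left(2 \cdot 1 - -2\right)^{3} = - 26 \left(2 + 2\right)^{3} = - 26 \cdot 4^{3} = \left(-26\right) 64 = -1664$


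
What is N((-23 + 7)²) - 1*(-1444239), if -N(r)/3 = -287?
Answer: 1445100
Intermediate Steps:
N(r) = 861 (N(r) = -3*(-287) = 861)
N((-23 + 7)²) - 1*(-1444239) = 861 - 1*(-1444239) = 861 + 1444239 = 1445100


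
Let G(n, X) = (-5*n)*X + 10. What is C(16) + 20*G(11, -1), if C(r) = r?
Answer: 1316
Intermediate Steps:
G(n, X) = 10 - 5*X*n (G(n, X) = -5*X*n + 10 = 10 - 5*X*n)
C(16) + 20*G(11, -1) = 16 + 20*(10 - 5*(-1)*11) = 16 + 20*(10 + 55) = 16 + 20*65 = 16 + 1300 = 1316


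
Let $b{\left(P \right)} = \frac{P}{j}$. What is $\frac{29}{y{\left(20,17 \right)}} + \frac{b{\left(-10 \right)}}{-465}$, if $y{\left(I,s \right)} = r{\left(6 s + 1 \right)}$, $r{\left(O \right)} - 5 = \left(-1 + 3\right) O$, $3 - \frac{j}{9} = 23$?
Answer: $\frac{242519}{1766070} \approx 0.13732$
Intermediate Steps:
$j = -180$ ($j = 27 - 207 = -180$)
$b{\left(P \right)} = - \frac{P}{180}$ ($b{\left(P \right)} = \frac{P}{-180} = P \left(- \frac{1}{180}\right) = - \frac{P}{180}$)
$r{\left(O \right)} = 5 + 2 O$ ($r{\left(O \right)} = 5 + \left(-1 + 3\right) O = 5 + 2 O$)
$y{\left(I,s \right)} = 7 + 12 s$ ($y{\left(I,s \right)} = 5 + 2 \left(6 s + 1\right) = 5 + 2 \left(1 + 6 s\right) = 5 + \left(2 + 12 s\right) = 7 + 12 s$)
$\frac{29}{y{\left(20,17 \right)}} + \frac{b{\left(-10 \right)}}{-465} = \frac{29}{7 + 12 \cdot 17} + \frac{\left(- \frac{1}{180}\right) \left(-10\right)}{-465} = \frac{29}{7 + 204} + \frac{1}{18} \left(- \frac{1}{465}\right) = \frac{29}{211} - \frac{1}{8370} = \frac{242519}{1766070}$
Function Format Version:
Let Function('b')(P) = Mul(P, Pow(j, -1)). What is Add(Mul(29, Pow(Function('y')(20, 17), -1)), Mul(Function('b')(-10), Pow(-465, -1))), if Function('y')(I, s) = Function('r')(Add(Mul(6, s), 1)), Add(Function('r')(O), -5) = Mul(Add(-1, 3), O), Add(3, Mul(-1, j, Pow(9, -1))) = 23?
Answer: Rational(242519, 1766070) ≈ 0.13732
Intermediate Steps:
j = -180 (j = Add(27, Mul(-9, 23)) = Add(27, -207) = -180)
Function('b')(P) = Mul(Rational(-1, 180), P) (Function('b')(P) = Mul(P, Pow(-180, -1)) = Mul(P, Rational(-1, 180)) = Mul(Rational(-1, 180), P))
Function('r')(O) = Add(5, Mul(2, O)) (Function('r')(O) = Add(5, Mul(Add(-1, 3), O)) = Add(5, Mul(2, O)))
Function('y')(I, s) = Add(7, Mul(12, s)) (Function('y')(I, s) = Add(5, Mul(2, Add(Mul(6, s), 1))) = Add(5, Mul(2, Add(1, Mul(6, s)))) = Add(5, Add(2, Mul(12, s))) = Add(7, Mul(12, s)))
Add(Mul(29, Pow(Function('y')(20, 17), -1)), Mul(Function('b')(-10), Pow(-465, -1))) = Add(Mul(29, Pow(Add(7, Mul(12, 17)), -1)), Mul(Mul(Rational(-1, 180), -10), Pow(-465, -1))) = Add(Mul(29, Pow(Add(7, 204), -1)), Mul(Rational(1, 18), Rational(-1, 465))) = Add(Mul(29, Pow(211, -1)), Rational(-1, 8370)) = Add(Mul(29, Rational(1, 211)), Rational(-1, 8370)) = Add(Rational(29, 211), Rational(-1, 8370)) = Rational(242519, 1766070)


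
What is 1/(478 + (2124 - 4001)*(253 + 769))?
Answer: -1/1917816 ≈ -5.2143e-7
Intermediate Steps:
1/(478 + (2124 - 4001)*(253 + 769)) = 1/(478 - 1877*1022) = 1/(478 - 1918294) = 1/(-1917816) = -1/1917816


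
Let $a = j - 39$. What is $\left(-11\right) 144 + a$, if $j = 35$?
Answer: $-1588$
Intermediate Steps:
$a = -4$ ($a = 35 - 39 = -4$)
$\left(-11\right) 144 + a = \left(-11\right) 144 - 4 = -1584 - 4 = -1588$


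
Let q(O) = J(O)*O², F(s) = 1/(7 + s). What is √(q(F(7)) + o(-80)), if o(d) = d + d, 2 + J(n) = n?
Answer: I*√6146938/196 ≈ 12.65*I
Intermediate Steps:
J(n) = -2 + n
o(d) = 2*d
q(O) = O²*(-2 + O) (q(O) = (-2 + O)*O² = O²*(-2 + O))
√(q(F(7)) + o(-80)) = √((1/(7 + 7))²*(-2 + 1/(7 + 7)) + 2*(-80)) = √((1/14)²*(-2 + 1/14) - 160) = √((1/196)*(-27/14) - 160) = √(-27/2744 - 160) = √(-439067/2744) = I*√6146938/196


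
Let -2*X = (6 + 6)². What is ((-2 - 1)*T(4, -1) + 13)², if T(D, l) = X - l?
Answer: 51076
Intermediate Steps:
X = -72 (X = -(6 + 6)²/2 = -½*12² = -½*144 = -72)
T(D, l) = -72 - l
((-2 - 1)*T(4, -1) + 13)² = ((-2 - 1)*(-72 - 1*(-1)) + 13)² = (-3*(-72 + 1) + 13)² = (-3*(-71) + 13)² = (213 + 13)² = 226² = 51076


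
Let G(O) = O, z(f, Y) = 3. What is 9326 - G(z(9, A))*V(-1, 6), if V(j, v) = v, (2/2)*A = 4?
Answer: 9308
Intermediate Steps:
A = 4
9326 - G(z(9, A))*V(-1, 6) = 9326 - 3*6 = 9326 - 1*18 = 9326 - 18 = 9308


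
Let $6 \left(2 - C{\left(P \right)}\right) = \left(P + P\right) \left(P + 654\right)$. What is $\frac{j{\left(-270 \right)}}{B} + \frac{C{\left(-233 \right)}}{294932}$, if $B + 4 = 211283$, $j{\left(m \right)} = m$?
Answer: $\frac{20487363701}{186938814084} \approx 0.10959$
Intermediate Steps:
$C{\left(P \right)} = 2 - \frac{P \left(654 + P\right)}{3}$ ($C{\left(P \right)} = 2 - \frac{\left(P + P\right) \left(P + 654\right)}{6} = 2 - \frac{2 P \left(654 + P\right)}{6} = 2 - \frac{P \left(654 + P\right)}{3}$)
$B = 211279$ ($B = -4 + 211283 = 211279$)
$\frac{j{\left(-270 \right)}}{B} + \frac{C{\left(-233 \right)}}{294932} = - \frac{270}{211279} + \frac{2 - -50794 - \frac{\left(-233\right)^{2}}{3}}{294932} = \left(-270\right) \frac{1}{211279} + \left(2 + 50794 - \frac{54289}{3}\right) \frac{1}{294932} = - \frac{270}{211279} + \left(2 + 50794 - \frac{54289}{3}\right) \frac{1}{294932} = - \frac{270}{211279} + \frac{98099}{3} \cdot \frac{1}{294932} = - \frac{270}{211279} + \frac{98099}{884796} = \frac{20487363701}{186938814084}$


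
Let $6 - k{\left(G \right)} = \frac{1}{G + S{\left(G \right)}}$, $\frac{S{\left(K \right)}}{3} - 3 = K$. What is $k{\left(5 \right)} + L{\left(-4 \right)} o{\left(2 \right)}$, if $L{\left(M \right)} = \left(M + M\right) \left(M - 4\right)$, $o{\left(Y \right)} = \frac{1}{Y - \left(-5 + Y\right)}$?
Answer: $\frac{2721}{145} \approx 18.766$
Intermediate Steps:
$S{\left(K \right)} = 9 + 3 K$
$o{\left(Y \right)} = \frac{1}{5}$
$L{\left(M \right)} = 2 M \left(-4 + M\right)$
$k{\left(G \right)} = 6 - \frac{1}{9 + 4 G}$ ($k{\left(G \right)} = 6 - \frac{1}{G + \left(9 + 3 G\right)} = 6 - \frac{1}{9 + 4 G}$)
$k{\left(5 \right)} + L{\left(-4 \right)} o{\left(2 \right)} = \frac{53 + 24 \cdot 5}{9 + 4 \cdot 5} + 2 \left(-4\right) \left(-4 - 4\right) \frac{1}{5} = \frac{53 + 120}{9 + 20} + 2 \left(-4\right) \left(-8\right) \frac{1}{5} = \frac{1}{29} \cdot 173 + 64 \cdot \frac{1}{5} = \frac{1}{29} \cdot 173 + \frac{64}{5} = \frac{173}{29} + \frac{64}{5} = \frac{2721}{145}$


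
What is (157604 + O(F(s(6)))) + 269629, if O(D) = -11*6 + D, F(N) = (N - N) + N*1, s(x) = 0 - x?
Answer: 427161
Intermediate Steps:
s(x) = -x
F(N) = N (F(N) = 0 + N = N)
O(D) = -66 + D
(157604 + O(F(s(6)))) + 269629 = (157604 + (-66 - 1*6)) + 269629 = (157604 + (-66 - 6)) + 269629 = (157604 - 72) + 269629 = 157532 + 269629 = 427161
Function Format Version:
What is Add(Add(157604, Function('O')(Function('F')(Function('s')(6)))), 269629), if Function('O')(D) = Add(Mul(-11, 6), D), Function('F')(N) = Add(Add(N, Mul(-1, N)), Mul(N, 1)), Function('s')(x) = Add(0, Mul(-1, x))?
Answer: 427161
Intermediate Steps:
Function('s')(x) = Mul(-1, x)
Function('F')(N) = N (Function('F')(N) = Add(0, N) = N)
Function('O')(D) = Add(-66, D)
Add(Add(157604, Function('O')(Function('F')(Function('s')(6)))), 269629) = Add(Add(157604, Add(-66, Mul(-1, 6))), 269629) = Add(Add(157604, Add(-66, -6)), 269629) = Add(Add(157604, -72), 269629) = Add(157532, 269629) = 427161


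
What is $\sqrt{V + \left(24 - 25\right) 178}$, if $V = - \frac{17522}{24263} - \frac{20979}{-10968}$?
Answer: $\frac{i \sqrt{347813782225016174}}{44352764} \approx 13.297 i$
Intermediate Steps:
$V = \frac{105610727}{88705528}$ ($V = \left(-17522\right) \frac{1}{24263} - - \frac{6993}{3656} = - \frac{17522}{24263} + \frac{6993}{3656} = \frac{105610727}{88705528} \approx 1.1906$)
$\sqrt{V + \left(24 - 25\right) 178} = \sqrt{\frac{105610727}{88705528} + \left(24 - 25\right) 178} = \sqrt{\frac{105610727}{88705528} - 178} = \sqrt{- \frac{15683973257}{88705528}} = \frac{i \sqrt{347813782225016174}}{44352764}$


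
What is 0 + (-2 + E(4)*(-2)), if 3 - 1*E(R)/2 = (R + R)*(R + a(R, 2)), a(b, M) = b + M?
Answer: 306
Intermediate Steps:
a(b, M) = M + b
E(R) = 6 - 4*R*(2 + 2*R) (E(R) = 6 - 2*(R + R)*(R + (2 + R)) = 6 - 2*2*R*(2 + 2*R) = 6 - 4*R*(2 + 2*R))
0 + (-2 + E(4)*(-2)) = 0 + (-2 + (6 - 8*4 - 8*4**2)*(-2)) = 0 + (-2 + (6 - 32 - 8*16)*(-2)) = 0 + (-2 + (6 - 32 - 128)*(-2)) = 0 + (-2 - 154*(-2)) = 0 + (-2 + 308) = 0 + 306 = 306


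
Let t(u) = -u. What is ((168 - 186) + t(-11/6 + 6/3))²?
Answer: 11881/36 ≈ 330.03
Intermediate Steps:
((168 - 186) + t(-11/6 + 6/3))² = ((168 - 186) - (-11/6 + 6/3))² = (-18 - (-11*⅙ + 6*(⅓)))² = (-18 - (-11/6 + 2))² = (-18 - 1*⅙)² = (-18 - ⅙)² = (-109/6)² = 11881/36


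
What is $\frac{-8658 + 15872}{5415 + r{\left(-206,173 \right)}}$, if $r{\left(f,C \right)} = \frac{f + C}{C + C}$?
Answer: $\frac{2496044}{1873557} \approx 1.3322$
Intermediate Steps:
$r{\left(f,C \right)} = \frac{C + f}{2 C}$
$\frac{-8658 + 15872}{5415 + r{\left(-206,173 \right)}} = \frac{-8658 + 15872}{5415 + \frac{173 - 206}{2 \cdot 173}} = \frac{7214}{5415 + \frac{1}{2} \cdot \frac{1}{173} \left(-33\right)} = \frac{7214}{5415 - \frac{33}{346}} = \frac{7214}{\frac{1873557}{346}} = 7214 \cdot \frac{346}{1873557} = \frac{2496044}{1873557}$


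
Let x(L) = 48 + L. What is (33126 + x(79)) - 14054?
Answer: 19199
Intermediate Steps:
(33126 + x(79)) - 14054 = (33126 + (48 + 79)) - 14054 = (33126 + 127) - 14054 = 33253 - 14054 = 19199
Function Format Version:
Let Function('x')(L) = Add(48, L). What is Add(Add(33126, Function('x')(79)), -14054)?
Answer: 19199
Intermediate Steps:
Add(Add(33126, Function('x')(79)), -14054) = Add(Add(33126, Add(48, 79)), -14054) = Add(Add(33126, 127), -14054) = Add(33253, -14054) = 19199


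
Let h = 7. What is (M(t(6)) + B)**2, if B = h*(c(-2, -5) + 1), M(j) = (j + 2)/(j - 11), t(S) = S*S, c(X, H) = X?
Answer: 18769/625 ≈ 30.030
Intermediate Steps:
t(S) = S**2
M(j) = (2 + j)/(-11 + j)
B = -7 (B = 7*(-2 + 1) = 7*(-1) = -7)
(M(t(6)) + B)**2 = ((2 + 6**2)/(-11 + 6**2) - 7)**2 = ((2 + 36)/(-11 + 36) - 7)**2 = (38/25 - 7)**2 = (-137/25)**2 = 18769/625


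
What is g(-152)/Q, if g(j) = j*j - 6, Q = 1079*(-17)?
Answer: -23098/18343 ≈ -1.2592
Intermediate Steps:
Q = -18343
g(j) = -6 + j**2 (g(j) = j**2 - 6 = -6 + j**2)
g(-152)/Q = (-6 + (-152)**2)/(-18343) = (-6 + 23104)*(-1/18343) = 23098*(-1/18343) = -23098/18343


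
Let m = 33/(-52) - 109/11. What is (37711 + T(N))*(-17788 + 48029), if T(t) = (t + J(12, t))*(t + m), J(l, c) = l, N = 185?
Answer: 1246809969125/572 ≈ 2.1797e+9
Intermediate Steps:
m = -6031/572 (m = 33*(-1/52) - 109*1/11 = -33/52 - 109/11 = -6031/572 ≈ -10.544)
T(t) = (12 + t)*(-6031/572 + t) (T(t) = (t + 12)*(t - 6031/572) = (12 + t)*(-6031/572 + t))
(37711 + T(N))*(-17788 + 48029) = (37711 + (-18093/143 + 185**2 + (833/572)*185))*(-17788 + 48029) = (37711 + (-18093/143 + 34225 + 154105/572))*30241 = (37711 + 19658433/572)*30241 = (41229125/572)*30241 = 1246809969125/572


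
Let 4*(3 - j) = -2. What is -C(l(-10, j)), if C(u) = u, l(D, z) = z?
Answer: -7/2 ≈ -3.5000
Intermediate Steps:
j = 7/2 (j = 3 - ¼*(-2) = 3 + ½ = 7/2 ≈ 3.5000)
-C(l(-10, j)) = -1*7/2 = -7/2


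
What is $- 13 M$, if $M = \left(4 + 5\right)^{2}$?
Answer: $-1053$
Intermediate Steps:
$M = 81$ ($M = 9^{2} = 81$)
$- 13 M = \left(-13\right) 81 = -1053$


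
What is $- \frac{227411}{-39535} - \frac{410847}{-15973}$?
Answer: $\frac{19875272048}{631492555} \approx 31.473$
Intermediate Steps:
$- \frac{227411}{-39535} - \frac{410847}{-15973} = \left(-227411\right) \left(- \frac{1}{39535}\right) - - \frac{410847}{15973} = \frac{227411}{39535} + \frac{410847}{15973} = \frac{19875272048}{631492555}$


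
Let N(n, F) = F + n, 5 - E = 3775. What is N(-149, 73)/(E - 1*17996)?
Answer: 38/10883 ≈ 0.0034917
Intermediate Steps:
E = -3770 (E = 5 - 1*3775 = 5 - 3775 = -3770)
N(-149, 73)/(E - 1*17996) = (73 - 149)/(-3770 - 1*17996) = -76/(-3770 - 17996) = -76/(-21766) = -76*(-1/21766) = 38/10883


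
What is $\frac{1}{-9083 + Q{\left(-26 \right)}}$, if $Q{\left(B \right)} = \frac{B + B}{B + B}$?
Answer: $- \frac{1}{9082} \approx -0.00011011$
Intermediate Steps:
$Q{\left(B \right)} = 1$ ($Q{\left(B \right)} = \frac{2 B}{2 B} = 2 B \frac{1}{2 B} = 1$)
$\frac{1}{-9083 + Q{\left(-26 \right)}} = \frac{1}{-9083 + 1} = \frac{1}{-9082} = - \frac{1}{9082}$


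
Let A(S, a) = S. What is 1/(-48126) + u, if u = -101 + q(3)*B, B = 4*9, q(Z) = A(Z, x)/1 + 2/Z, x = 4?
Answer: 1491905/48126 ≈ 31.000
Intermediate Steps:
q(Z) = Z + 2/Z (q(Z) = Z/1 + 2/Z = Z*1 + 2/Z = Z + 2/Z)
B = 36
u = 31 (u = -101 + (3 + 2/3)*36 = -101 + (3 + 2*(⅓))*36 = -101 + (3 + ⅔)*36 = -101 + (11/3)*36 = -101 + 132 = 31)
1/(-48126) + u = 1/(-48126) + 31 = -1/48126 + 31 = 1491905/48126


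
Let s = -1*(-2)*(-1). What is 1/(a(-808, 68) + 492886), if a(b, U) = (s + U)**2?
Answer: 1/497242 ≈ 2.0111e-6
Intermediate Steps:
s = -2 (s = 2*(-1) = -2)
a(b, U) = (-2 + U)**2
1/(a(-808, 68) + 492886) = 1/((-2 + 68)**2 + 492886) = 1/(66**2 + 492886) = 1/(4356 + 492886) = 1/497242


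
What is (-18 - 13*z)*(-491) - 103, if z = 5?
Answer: 40650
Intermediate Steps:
(-18 - 13*z)*(-491) - 103 = (-18 - 13*5)*(-491) - 103 = (-18 - 65)*(-491) - 103 = -83*(-491) - 103 = 40753 - 103 = 40650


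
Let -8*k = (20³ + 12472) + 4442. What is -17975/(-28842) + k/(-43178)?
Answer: 1731891497/2490679752 ≈ 0.69535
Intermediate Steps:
k = -12457/4 (k = -((20³ + 12472) + 4442)/8 = -((8000 + 12472) + 4442)/8 = -(20472 + 4442)/8 = -⅛*24914 = -12457/4 ≈ -3114.3)
-17975/(-28842) + k/(-43178) = -17975/(-28842) - 12457/4/(-43178) = -17975*(-1/28842) - 12457/4*(-1/43178) = 17975/28842 + 12457/172712 = 1731891497/2490679752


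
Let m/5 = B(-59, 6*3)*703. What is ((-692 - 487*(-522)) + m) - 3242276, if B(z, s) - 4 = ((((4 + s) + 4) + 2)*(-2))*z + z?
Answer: 8431481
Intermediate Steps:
B(z, s) = 4 + z + z*(-20 - 2*s) (B(z, s) = 4 + (((((4 + s) + 4) + 2)*(-2))*z + z) = 4 + ((((8 + s) + 2)*(-2))*z + z) = 4 + (((10 + s)*(-2))*z + z) = 4 + ((-20 - 2*s)*z + z) = 4 + (z*(-20 - 2*s) + z) = 4 + (z + z*(-20 - 2*s)) = 4 + z + z*(-20 - 2*s))
m = 11420235 (m = 5*((4 - 19*(-59) - 2*6*3*(-59))*703) = 5*((4 + 1121 - 2*18*(-59))*703) = 5*((4 + 1121 + 2124)*703) = 5*(3249*703) = 5*2284047 = 11420235)
((-692 - 487*(-522)) + m) - 3242276 = ((-692 - 487*(-522)) + 11420235) - 3242276 = ((-692 + 254214) + 11420235) - 3242276 = (253522 + 11420235) - 3242276 = 11673757 - 3242276 = 8431481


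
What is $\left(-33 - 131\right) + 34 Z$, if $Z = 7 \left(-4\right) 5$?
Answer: $-4924$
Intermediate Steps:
$Z = -140$ ($Z = \left(-28\right) 5 = -140$)
$\left(-33 - 131\right) + 34 Z = \left(-33 - 131\right) + 34 \left(-140\right) = -164 - 4760 = -4924$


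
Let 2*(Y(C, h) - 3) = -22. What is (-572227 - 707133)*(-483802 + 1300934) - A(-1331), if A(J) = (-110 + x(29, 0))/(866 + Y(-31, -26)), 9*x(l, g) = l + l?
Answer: -4036312548702254/3861 ≈ -1.0454e+12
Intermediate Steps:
Y(C, h) = -8 (Y(C, h) = 3 + (½)*(-22) = 3 - 11 = -8)
x(l, g) = 2*l/9 (x(l, g) = (l + l)/9 = (2*l)/9 = 2*l/9)
A(J) = -466/3861 (A(J) = (-110 + (2/9)*29)/(866 - 8) = (-110 + 58/9)/858 = -932/9*1/858 = -466/3861)
(-572227 - 707133)*(-483802 + 1300934) - A(-1331) = (-572227 - 707133)*(-483802 + 1300934) - 1*(-466/3861) = -1279360*817132 + 466/3861 = -1045405995520 + 466/3861 = -4036312548702254/3861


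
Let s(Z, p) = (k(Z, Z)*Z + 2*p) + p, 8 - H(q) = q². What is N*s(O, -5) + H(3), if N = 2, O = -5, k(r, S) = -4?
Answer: 9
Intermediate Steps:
H(q) = 8 - q²
s(Z, p) = -4*Z + 3*p (s(Z, p) = (-4*Z + 2*p) + p = -4*Z + 3*p)
N*s(O, -5) + H(3) = 2*(-4*(-5) + 3*(-5)) + (8 - 1*3²) = 2*(20 - 15) + (8 - 1*9) = 2*5 + (8 - 9) = 10 - 1 = 9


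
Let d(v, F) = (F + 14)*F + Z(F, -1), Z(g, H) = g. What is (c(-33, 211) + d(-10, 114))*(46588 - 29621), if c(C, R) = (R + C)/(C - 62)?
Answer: 1247424556/5 ≈ 2.4948e+8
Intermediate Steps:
c(C, R) = (C + R)/(-62 + C)
d(v, F) = F + F*(14 + F) (d(v, F) = (F + 14)*F + F = (14 + F)*F + F = F*(14 + F) + F = F + F*(14 + F))
(c(-33, 211) + d(-10, 114))*(46588 - 29621) = ((-33 + 211)/(-62 - 33) + 114*(15 + 114))*(46588 - 29621) = (178/(-95) + 114*129)*16967 = (-1/95*178 + 14706)*16967 = (-178/95 + 14706)*16967 = (1396892/95)*16967 = 1247424556/5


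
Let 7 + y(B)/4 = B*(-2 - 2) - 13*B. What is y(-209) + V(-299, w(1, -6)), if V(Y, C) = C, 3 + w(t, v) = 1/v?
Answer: 85085/6 ≈ 14181.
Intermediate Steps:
w(t, v) = -3 + 1/v
y(B) = -28 - 68*B (y(B) = -28 + 4*(B*(-2 - 2) - 13*B) = -28 + 4*(B*(-4) - 13*B) = -28 + 4*(-4*B - 13*B) = -28 + 4*(-17*B) = -28 - 68*B)
y(-209) + V(-299, w(1, -6)) = (-28 - 68*(-209)) + (-3 + 1/(-6)) = (-28 + 14212) + (-3 - ⅙) = 14184 - 19/6 = 85085/6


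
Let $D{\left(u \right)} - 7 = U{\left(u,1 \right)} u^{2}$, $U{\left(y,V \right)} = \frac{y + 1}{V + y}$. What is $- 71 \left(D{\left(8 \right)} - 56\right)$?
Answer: $-1065$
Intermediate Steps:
$U{\left(y,V \right)} = \frac{1 + y}{V + y}$
$D{\left(u \right)} = 7 + u^{2}$ ($D{\left(u \right)} = 7 + \frac{1 + u}{1 + u} u^{2} = 7 + 1 u^{2} = 7 + u^{2}$)
$- 71 \left(D{\left(8 \right)} - 56\right) = - 71 \left(\left(7 + 8^{2}\right) - 56\right) = - 71 \left(\left(7 + 64\right) - 56\right) = - 71 \left(71 - 56\right) = \left(-71\right) 15 = -1065$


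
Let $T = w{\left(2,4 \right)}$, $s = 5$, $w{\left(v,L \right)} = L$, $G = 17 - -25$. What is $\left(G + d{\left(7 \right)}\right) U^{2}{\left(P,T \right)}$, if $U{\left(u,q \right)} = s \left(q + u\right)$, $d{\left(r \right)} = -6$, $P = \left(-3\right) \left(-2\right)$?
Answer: $90000$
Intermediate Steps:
$G = 42$ ($G = 17 + 25 = 42$)
$P = 6$
$T = 4$
$U{\left(u,q \right)} = 5 q + 5 u$ ($U{\left(u,q \right)} = 5 \left(q + u\right) = 5 q + 5 u$)
$\left(G + d{\left(7 \right)}\right) U^{2}{\left(P,T \right)} = \left(42 - 6\right) \left(5 \cdot 4 + 5 \cdot 6\right)^{2} = 36 \left(20 + 30\right)^{2} = 36 \cdot 50^{2} = 36 \cdot 2500 = 90000$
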